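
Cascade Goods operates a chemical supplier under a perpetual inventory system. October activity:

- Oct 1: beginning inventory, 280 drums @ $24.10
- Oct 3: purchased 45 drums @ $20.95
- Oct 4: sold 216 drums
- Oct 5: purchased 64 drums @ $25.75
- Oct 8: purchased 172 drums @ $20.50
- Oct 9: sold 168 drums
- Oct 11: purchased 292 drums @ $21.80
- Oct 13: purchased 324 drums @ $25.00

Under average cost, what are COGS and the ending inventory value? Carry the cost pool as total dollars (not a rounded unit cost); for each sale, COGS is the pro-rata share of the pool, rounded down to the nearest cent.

COGS = $8,886.93; ending inventory = $18,443.42

After Oct 1: 280 on hand, pool $6,748.00 (≈ $24.1000 each)
After Oct 3: 325 on hand, pool $7,690.75 (≈ $23.6638 each)
Oct 4, sell 216: 216/325 × $7,690.75 → $5,111.39
After Oct 5: 173 on hand, pool $4,227.36 (≈ $24.4356 each)
After Oct 8: 345 on hand, pool $7,753.36 (≈ $22.4735 each)
Oct 9, sell 168: 168/345 × $7,753.36 → $3,775.54
After Oct 11: 469 on hand, pool $10,343.42 (≈ $22.0542 each)
After Oct 13: 793 on hand, pool $18,443.42 (≈ $23.2578 each)
Total COGS = $5,111.39 + $3,775.54 = $8,886.93
Ending inventory (cost pool remaining) = $18,443.42
Check: goods available $27,330.35 = COGS $8,886.93 + ending $18,443.42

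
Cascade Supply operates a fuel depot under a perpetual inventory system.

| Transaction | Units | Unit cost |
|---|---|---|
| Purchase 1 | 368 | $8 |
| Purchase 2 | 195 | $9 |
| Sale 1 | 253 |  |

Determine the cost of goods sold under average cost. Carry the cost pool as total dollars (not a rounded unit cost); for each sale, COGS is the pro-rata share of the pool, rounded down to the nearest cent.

COGS = $2,111.62

After Purchase 1: 368 on hand, pool $2,944.00 (≈ $8.0000 each)
After Purchase 2: 563 on hand, pool $4,699.00 (≈ $8.3464 each)
Sale 1, sell 253: 253/563 × $4,699.00 → $2,111.62
Ending inventory (cost pool remaining) = $2,587.38
Check: goods available $4,699.00 = COGS $2,111.62 + ending $2,587.38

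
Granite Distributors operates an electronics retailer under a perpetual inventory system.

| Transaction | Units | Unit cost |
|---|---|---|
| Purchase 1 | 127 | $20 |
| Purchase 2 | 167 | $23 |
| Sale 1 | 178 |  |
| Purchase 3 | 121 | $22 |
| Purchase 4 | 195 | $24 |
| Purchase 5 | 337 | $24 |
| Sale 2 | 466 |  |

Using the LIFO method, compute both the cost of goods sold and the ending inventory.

COGS = $15,245; ending inventory = $6,566

Sale 1 (178) [LIFO — newest first]: 167 @ $23 + 11 @ $20 = $4,061
Sale 2 (466) [LIFO — newest first]: 337 @ $24 + 129 @ $24 = $11,184
Total COGS = $4,061 + $11,184 = $15,245
Ending inventory: 116 @ $20 + 121 @ $22 + 66 @ $24 = $6,566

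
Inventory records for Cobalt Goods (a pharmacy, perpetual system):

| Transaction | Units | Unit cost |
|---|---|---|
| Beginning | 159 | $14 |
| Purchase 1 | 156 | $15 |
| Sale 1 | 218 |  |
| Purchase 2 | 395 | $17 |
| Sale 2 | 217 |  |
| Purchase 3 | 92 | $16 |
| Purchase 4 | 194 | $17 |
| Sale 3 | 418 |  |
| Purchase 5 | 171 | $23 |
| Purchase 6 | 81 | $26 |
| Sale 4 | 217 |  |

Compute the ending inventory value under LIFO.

Sale 1 (218) [LIFO — newest first]: 156 @ $15 + 62 @ $14 = $3,208
Sale 2 (217) [LIFO — newest first]: 217 @ $17 = $3,689
Sale 3 (418) [LIFO — newest first]: 194 @ $17 + 92 @ $16 + 132 @ $17 = $7,014
Sale 4 (217) [LIFO — newest first]: 81 @ $26 + 136 @ $23 = $5,234
Total COGS = $3,208 + $3,689 + $7,014 + $5,234 = $19,145
Ending inventory: 97 @ $14 + 46 @ $17 + 35 @ $23 = $2,945

Ending inventory = $2,945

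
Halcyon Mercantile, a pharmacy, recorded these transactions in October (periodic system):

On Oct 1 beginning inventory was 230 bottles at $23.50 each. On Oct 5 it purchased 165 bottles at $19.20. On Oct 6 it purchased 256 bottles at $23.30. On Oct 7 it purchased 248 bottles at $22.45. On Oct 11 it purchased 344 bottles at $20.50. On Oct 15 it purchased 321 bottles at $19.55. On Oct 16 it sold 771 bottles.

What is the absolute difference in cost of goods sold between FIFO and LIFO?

FIFO COGS: 230 @ $23.50 + 165 @ $19.20 + 256 @ $23.30 + 120 @ $22.45 = $17,231.80
LIFO COGS: 321 @ $19.55 + 344 @ $20.50 + 106 @ $22.45 = $15,707.25
Difference = |$17,231.80 − $15,707.25| = $1,524.55

$1,524.55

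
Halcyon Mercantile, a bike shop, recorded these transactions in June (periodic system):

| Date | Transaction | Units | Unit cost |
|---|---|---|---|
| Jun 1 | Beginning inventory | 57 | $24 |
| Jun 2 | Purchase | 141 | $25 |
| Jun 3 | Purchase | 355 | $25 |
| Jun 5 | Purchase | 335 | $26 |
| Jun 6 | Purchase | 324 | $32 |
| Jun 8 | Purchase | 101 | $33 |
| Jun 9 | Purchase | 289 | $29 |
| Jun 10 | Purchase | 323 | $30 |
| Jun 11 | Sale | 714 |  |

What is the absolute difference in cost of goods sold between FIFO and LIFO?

FIFO COGS: 57 @ $24 + 141 @ $25 + 355 @ $25 + 161 @ $26 = $17,954
LIFO COGS: 323 @ $30 + 289 @ $29 + 101 @ $33 + 1 @ $32 = $21,436
Difference = |$17,954 − $21,436| = $3,482

$3,482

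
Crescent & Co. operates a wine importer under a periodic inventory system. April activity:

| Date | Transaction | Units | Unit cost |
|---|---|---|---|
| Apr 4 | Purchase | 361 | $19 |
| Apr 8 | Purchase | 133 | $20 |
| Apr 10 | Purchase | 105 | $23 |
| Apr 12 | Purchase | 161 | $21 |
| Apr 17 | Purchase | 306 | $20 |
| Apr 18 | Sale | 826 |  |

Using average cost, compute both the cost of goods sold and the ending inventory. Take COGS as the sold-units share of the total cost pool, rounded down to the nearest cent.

Apr 18, sell 826: 826/1066 × $21,435.00 → $16,609.10
Ending inventory (cost pool remaining) = $4,825.90

COGS = $16,609.10; ending inventory = $4,825.90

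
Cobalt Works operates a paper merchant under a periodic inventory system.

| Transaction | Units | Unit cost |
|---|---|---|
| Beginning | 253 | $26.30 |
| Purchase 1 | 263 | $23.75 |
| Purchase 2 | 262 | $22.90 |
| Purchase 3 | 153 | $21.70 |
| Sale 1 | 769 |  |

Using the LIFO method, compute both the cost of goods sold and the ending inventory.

Sale 1 (769) [LIFO — newest first]: 153 @ $21.70 + 262 @ $22.90 + 263 @ $23.75 + 91 @ $26.30 = $17,959.45
Ending inventory: 162 @ $26.30 = $4,260.60
Check: goods available $22,220.05 = COGS $17,959.45 + ending $4,260.60

COGS = $17,959.45; ending inventory = $4,260.60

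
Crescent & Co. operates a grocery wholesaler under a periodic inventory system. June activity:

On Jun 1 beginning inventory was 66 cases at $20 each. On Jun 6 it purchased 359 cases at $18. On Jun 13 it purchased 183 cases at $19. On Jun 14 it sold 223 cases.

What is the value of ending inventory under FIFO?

Ending inventory = $7,113

Jun 14, 223 sold [FIFO — oldest first]: 66 @ $20 + 157 @ $18 = $4,146
Ending inventory: 202 @ $18 + 183 @ $19 = $7,113
Check: goods available $11,259 = COGS $4,146 + ending $7,113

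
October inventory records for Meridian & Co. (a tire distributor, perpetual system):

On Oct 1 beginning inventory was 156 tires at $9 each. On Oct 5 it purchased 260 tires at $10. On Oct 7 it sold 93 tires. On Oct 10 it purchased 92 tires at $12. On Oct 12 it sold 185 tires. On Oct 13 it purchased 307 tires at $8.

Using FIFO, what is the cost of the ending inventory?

Ending inventory = $4,940

Oct 7, 93 sold [FIFO — oldest first]: 93 @ $9 = $837
Oct 12, 185 sold [FIFO — oldest first]: 63 @ $9 + 122 @ $10 = $1,787
Total COGS = $837 + $1,787 = $2,624
Ending inventory: 138 @ $10 + 92 @ $12 + 307 @ $8 = $4,940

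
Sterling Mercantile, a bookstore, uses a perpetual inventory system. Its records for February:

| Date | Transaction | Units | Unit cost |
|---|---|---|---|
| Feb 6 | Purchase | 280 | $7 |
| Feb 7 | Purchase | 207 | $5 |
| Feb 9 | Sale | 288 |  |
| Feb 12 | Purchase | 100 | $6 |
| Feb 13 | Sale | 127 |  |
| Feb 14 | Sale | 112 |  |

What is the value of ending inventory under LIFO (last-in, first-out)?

Feb 9, 288 sold [LIFO — newest first]: 207 @ $5 + 81 @ $7 = $1,602
Feb 13, 127 sold [LIFO — newest first]: 100 @ $6 + 27 @ $7 = $789
Feb 14, 112 sold [LIFO — newest first]: 112 @ $7 = $784
Total COGS = $1,602 + $789 + $784 = $3,175
Ending inventory: 60 @ $7 = $420
Check: goods available $3,595 = COGS $3,175 + ending $420

Ending inventory = $420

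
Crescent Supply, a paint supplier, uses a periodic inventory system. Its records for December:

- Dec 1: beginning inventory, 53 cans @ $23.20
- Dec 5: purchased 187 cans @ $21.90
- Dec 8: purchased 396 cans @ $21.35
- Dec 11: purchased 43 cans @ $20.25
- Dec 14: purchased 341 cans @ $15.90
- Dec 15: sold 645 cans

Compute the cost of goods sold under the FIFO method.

COGS = $13,961.75

Dec 15, 645 sold [FIFO — oldest first]: 53 @ $23.20 + 187 @ $21.90 + 396 @ $21.35 + 9 @ $20.25 = $13,961.75
Ending inventory: 34 @ $20.25 + 341 @ $15.90 = $6,110.40
Check: goods available $20,072.15 = COGS $13,961.75 + ending $6,110.40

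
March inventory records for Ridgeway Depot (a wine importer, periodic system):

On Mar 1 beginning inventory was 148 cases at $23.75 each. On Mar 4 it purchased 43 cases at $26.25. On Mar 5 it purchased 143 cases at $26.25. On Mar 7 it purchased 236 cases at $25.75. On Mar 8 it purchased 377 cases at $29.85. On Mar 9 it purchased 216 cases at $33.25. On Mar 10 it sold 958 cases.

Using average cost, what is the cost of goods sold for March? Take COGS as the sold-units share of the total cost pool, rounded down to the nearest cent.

COGS = $27,108.96

Mar 10, sell 958: 958/1163 × $32,909.95 → $27,108.96
Ending inventory (cost pool remaining) = $5,800.99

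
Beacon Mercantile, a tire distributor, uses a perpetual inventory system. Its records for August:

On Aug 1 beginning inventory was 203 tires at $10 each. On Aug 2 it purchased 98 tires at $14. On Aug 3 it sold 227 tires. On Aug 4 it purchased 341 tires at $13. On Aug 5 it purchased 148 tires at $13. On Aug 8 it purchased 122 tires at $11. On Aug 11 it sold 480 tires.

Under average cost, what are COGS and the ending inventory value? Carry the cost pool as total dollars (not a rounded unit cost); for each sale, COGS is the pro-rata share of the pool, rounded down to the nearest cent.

COGS = $8,546.61; ending inventory = $2,554.39

After Aug 1: 203 on hand, pool $2,030.00 (≈ $10.0000 each)
After Aug 2: 301 on hand, pool $3,402.00 (≈ $11.3023 each)
Aug 3, sell 227: 227/301 × $3,402.00 → $2,565.62
After Aug 4: 415 on hand, pool $5,269.38 (≈ $12.6973 each)
After Aug 5: 563 on hand, pool $7,193.38 (≈ $12.7769 each)
After Aug 8: 685 on hand, pool $8,535.38 (≈ $12.4604 each)
Aug 11, sell 480: 480/685 × $8,535.38 → $5,980.99
Total COGS = $2,565.62 + $5,980.99 = $8,546.61
Ending inventory (cost pool remaining) = $2,554.39
Check: goods available $11,101.00 = COGS $8,546.61 + ending $2,554.39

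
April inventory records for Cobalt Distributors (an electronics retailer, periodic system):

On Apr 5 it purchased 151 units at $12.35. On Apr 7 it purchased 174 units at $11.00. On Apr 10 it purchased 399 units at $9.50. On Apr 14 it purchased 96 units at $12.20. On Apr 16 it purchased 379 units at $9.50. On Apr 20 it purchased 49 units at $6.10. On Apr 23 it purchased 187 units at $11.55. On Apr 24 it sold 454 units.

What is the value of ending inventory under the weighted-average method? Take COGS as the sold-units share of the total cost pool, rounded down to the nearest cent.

Apr 24, sell 454: 454/1435 × $14,799.80 → $4,682.30
Ending inventory (cost pool remaining) = $10,117.50

Ending inventory = $10,117.50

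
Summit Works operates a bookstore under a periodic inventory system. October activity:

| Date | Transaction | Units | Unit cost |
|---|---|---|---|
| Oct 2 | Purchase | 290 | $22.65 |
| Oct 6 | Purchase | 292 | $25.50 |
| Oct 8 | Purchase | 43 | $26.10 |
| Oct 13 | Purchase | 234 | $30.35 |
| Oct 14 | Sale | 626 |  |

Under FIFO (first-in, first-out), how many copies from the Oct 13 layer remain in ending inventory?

Oct 14, 626 sold [FIFO — oldest first]: 290 @ $22.65 + 292 @ $25.50 + 43 @ $26.10 + 1 @ $30.35 = $15,167.15
Ending inventory: 233 @ $30.35 = $7,071.55
Check: goods available $22,238.70 = COGS $15,167.15 + ending $7,071.55

233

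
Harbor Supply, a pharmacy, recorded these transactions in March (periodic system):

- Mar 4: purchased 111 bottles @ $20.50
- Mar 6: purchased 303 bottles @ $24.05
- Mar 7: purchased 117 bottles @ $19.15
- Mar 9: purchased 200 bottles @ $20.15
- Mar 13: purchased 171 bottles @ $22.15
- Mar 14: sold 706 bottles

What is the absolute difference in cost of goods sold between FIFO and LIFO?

$28.35

FIFO COGS: 111 @ $20.50 + 303 @ $24.05 + 117 @ $19.15 + 175 @ $20.15 = $15,329.45
LIFO COGS: 171 @ $22.15 + 200 @ $20.15 + 117 @ $19.15 + 218 @ $24.05 = $15,301.10
Difference = |$15,329.45 − $15,301.10| = $28.35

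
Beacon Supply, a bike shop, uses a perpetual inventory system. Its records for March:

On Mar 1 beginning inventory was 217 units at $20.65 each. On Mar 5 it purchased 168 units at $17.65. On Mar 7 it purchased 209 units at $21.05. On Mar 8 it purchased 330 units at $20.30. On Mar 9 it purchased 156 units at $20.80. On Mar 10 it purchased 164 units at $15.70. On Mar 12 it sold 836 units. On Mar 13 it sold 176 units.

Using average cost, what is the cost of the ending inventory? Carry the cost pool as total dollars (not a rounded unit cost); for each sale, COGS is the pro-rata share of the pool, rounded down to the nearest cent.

Ending inventory = $4,543.83

After Mar 1: 217 on hand, pool $4,481.05 (≈ $20.6500 each)
After Mar 5: 385 on hand, pool $7,446.25 (≈ $19.3409 each)
After Mar 7: 594 on hand, pool $11,845.70 (≈ $19.9423 each)
After Mar 8: 924 on hand, pool $18,544.70 (≈ $20.0700 each)
After Mar 9: 1080 on hand, pool $21,789.50 (≈ $20.1755 each)
After Mar 10: 1244 on hand, pool $24,364.30 (≈ $19.5855 each)
Mar 12, sell 836: 836/1244 × $24,364.30 → $16,373.43
Mar 13, sell 176: 176/408 × $7,990.87 → $3,447.04
Total COGS = $16,373.43 + $3,447.04 = $19,820.47
Ending inventory (cost pool remaining) = $4,543.83
Check: goods available $24,364.30 = COGS $19,820.47 + ending $4,543.83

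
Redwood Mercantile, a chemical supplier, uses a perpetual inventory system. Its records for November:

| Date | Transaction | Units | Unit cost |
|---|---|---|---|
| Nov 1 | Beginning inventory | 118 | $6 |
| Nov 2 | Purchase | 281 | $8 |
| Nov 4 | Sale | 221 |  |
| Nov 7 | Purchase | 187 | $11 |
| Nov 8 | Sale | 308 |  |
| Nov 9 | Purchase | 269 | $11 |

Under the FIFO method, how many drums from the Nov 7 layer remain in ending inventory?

57

Nov 4, 221 sold [FIFO — oldest first]: 118 @ $6 + 103 @ $8 = $1,532
Nov 8, 308 sold [FIFO — oldest first]: 178 @ $8 + 130 @ $11 = $2,854
Total COGS = $1,532 + $2,854 = $4,386
Ending inventory: 57 @ $11 + 269 @ $11 = $3,586
Check: goods available $7,972 = COGS $4,386 + ending $3,586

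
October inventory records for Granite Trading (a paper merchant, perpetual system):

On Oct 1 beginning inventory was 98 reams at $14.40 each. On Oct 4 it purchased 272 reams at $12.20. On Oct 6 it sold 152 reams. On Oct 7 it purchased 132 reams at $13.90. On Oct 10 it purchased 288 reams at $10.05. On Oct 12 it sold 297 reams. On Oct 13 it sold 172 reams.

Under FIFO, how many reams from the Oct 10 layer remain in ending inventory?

Oct 6, 152 sold [FIFO — oldest first]: 98 @ $14.40 + 54 @ $12.20 = $2,070.00
Oct 12, 297 sold [FIFO — oldest first]: 218 @ $12.20 + 79 @ $13.90 = $3,757.70
Oct 13, 172 sold [FIFO — oldest first]: 53 @ $13.90 + 119 @ $10.05 = $1,932.65
Total COGS = $2,070.00 + $3,757.70 + $1,932.65 = $7,760.35
Ending inventory: 169 @ $10.05 = $1,698.45

169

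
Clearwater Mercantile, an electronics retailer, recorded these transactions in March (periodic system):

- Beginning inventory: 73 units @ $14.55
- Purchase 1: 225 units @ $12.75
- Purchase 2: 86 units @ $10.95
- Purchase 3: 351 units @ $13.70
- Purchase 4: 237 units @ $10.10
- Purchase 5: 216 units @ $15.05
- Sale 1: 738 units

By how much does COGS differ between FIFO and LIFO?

FIFO COGS: 73 @ $14.55 + 225 @ $12.75 + 86 @ $10.95 + 351 @ $13.70 + 3 @ $10.10 = $9,711.60
LIFO COGS: 216 @ $15.05 + 237 @ $10.10 + 285 @ $13.70 = $9,549.00
Difference = |$9,711.60 − $9,549.00| = $162.60

$162.60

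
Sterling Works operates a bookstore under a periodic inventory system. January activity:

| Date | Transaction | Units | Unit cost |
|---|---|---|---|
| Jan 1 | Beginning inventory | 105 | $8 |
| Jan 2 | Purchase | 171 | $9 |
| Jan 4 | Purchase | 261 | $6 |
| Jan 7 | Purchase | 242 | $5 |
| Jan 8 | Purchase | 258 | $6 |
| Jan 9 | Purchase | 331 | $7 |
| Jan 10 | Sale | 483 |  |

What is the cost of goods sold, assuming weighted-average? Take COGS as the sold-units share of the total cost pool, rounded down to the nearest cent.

Jan 10, sell 483: 483/1368 × $9,020.00 → $3,184.69
Ending inventory (cost pool remaining) = $5,835.31

COGS = $3,184.69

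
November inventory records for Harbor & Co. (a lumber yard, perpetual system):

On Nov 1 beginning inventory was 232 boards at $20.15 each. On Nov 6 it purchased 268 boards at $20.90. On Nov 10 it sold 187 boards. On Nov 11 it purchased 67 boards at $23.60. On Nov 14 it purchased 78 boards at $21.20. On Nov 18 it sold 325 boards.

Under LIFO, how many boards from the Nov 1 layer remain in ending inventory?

Nov 10, 187 sold [LIFO — newest first]: 187 @ $20.90 = $3,908.30
Nov 18, 325 sold [LIFO — newest first]: 78 @ $21.20 + 67 @ $23.60 + 81 @ $20.90 + 99 @ $20.15 = $6,922.55
Total COGS = $3,908.30 + $6,922.55 = $10,830.85
Ending inventory: 133 @ $20.15 = $2,679.95
Check: goods available $13,510.80 = COGS $10,830.85 + ending $2,679.95

133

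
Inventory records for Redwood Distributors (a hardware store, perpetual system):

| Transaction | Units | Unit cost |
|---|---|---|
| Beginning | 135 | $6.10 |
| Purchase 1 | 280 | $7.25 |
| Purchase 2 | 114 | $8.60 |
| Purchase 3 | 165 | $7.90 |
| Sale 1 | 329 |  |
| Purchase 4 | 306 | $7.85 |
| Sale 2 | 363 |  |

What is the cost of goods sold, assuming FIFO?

Sale 1 (329) [FIFO — oldest first]: 135 @ $6.10 + 194 @ $7.25 = $2,230.00
Sale 2 (363) [FIFO — oldest first]: 86 @ $7.25 + 114 @ $8.60 + 163 @ $7.90 = $2,891.60
Total COGS = $2,230.00 + $2,891.60 = $5,121.60
Ending inventory: 2 @ $7.90 + 306 @ $7.85 = $2,417.90

COGS = $5,121.60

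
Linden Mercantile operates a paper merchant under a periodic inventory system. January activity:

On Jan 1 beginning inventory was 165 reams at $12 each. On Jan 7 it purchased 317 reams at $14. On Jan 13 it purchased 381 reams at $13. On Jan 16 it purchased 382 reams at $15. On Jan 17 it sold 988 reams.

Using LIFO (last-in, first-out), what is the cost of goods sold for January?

Jan 17, 988 sold [LIFO — newest first]: 382 @ $15 + 381 @ $13 + 225 @ $14 = $13,833
Ending inventory: 165 @ $12 + 92 @ $14 = $3,268

COGS = $13,833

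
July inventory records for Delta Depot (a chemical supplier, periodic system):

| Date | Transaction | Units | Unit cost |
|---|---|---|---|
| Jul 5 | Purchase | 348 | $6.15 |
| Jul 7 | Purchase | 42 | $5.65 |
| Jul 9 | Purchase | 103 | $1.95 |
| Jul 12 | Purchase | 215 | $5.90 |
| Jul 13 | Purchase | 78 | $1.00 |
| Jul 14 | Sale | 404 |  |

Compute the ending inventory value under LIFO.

Ending inventory = $2,332.30

Jul 14, 404 sold [LIFO — newest first]: 78 @ $1.00 + 215 @ $5.90 + 103 @ $1.95 + 8 @ $5.65 = $1,592.55
Ending inventory: 348 @ $6.15 + 34 @ $5.65 = $2,332.30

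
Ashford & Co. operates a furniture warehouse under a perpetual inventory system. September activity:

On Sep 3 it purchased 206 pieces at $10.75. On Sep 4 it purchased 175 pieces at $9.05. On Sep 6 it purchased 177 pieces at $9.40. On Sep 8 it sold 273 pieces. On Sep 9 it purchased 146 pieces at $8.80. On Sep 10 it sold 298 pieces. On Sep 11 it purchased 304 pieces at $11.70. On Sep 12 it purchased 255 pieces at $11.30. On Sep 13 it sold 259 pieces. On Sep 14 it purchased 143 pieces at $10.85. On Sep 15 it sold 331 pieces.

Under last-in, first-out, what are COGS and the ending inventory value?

Sep 8, 273 sold [LIFO — newest first]: 177 @ $9.40 + 96 @ $9.05 = $2,532.60
Sep 10, 298 sold [LIFO — newest first]: 146 @ $8.80 + 79 @ $9.05 + 73 @ $10.75 = $2,784.50
Sep 13, 259 sold [LIFO — newest first]: 255 @ $11.30 + 4 @ $11.70 = $2,928.30
Sep 15, 331 sold [LIFO — newest first]: 143 @ $10.85 + 188 @ $11.70 = $3,751.15
Total COGS = $2,532.60 + $2,784.50 + $2,928.30 + $3,751.15 = $11,996.55
Ending inventory: 133 @ $10.75 + 112 @ $11.70 = $2,740.15
Check: goods available $14,736.70 = COGS $11,996.55 + ending $2,740.15

COGS = $11,996.55; ending inventory = $2,740.15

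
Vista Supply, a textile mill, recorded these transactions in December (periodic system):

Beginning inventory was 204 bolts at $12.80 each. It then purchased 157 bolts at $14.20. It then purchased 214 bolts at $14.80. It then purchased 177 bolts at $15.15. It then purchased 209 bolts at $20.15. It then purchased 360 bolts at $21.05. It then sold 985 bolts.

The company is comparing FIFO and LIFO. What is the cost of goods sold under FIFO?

FIFO COGS: 204 @ $12.80 + 157 @ $14.20 + 214 @ $14.80 + 177 @ $15.15 + 209 @ $20.15 + 24 @ $21.05 = $15,405.90
LIFO COGS: 360 @ $21.05 + 209 @ $20.15 + 177 @ $15.15 + 214 @ $14.80 + 25 @ $14.20 = $17,993.10

COGS = $15,405.90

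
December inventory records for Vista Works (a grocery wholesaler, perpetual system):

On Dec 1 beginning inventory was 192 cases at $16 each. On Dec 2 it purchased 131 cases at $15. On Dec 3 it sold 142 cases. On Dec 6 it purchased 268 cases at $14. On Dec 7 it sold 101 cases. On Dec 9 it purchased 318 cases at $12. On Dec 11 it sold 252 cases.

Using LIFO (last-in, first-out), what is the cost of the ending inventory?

Dec 3, 142 sold [LIFO — newest first]: 131 @ $15 + 11 @ $16 = $2,141
Dec 7, 101 sold [LIFO — newest first]: 101 @ $14 = $1,414
Dec 11, 252 sold [LIFO — newest first]: 252 @ $12 = $3,024
Total COGS = $2,141 + $1,414 + $3,024 = $6,579
Ending inventory: 181 @ $16 + 167 @ $14 + 66 @ $12 = $6,026
Check: goods available $12,605 = COGS $6,579 + ending $6,026

Ending inventory = $6,026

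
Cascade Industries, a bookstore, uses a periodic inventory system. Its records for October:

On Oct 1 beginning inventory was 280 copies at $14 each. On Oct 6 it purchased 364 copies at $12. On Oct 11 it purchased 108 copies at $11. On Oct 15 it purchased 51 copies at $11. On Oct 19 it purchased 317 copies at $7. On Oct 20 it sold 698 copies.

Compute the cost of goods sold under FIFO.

COGS = $8,882

Oct 20, 698 sold [FIFO — oldest first]: 280 @ $14 + 364 @ $12 + 54 @ $11 = $8,882
Ending inventory: 54 @ $11 + 51 @ $11 + 317 @ $7 = $3,374
Check: goods available $12,256 = COGS $8,882 + ending $3,374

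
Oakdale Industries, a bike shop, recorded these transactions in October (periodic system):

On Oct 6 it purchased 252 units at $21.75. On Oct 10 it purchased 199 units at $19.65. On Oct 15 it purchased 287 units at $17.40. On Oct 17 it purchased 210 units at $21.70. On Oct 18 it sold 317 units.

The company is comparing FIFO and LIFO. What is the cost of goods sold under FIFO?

COGS = $6,758.25

FIFO COGS: 252 @ $21.75 + 65 @ $19.65 = $6,758.25
LIFO COGS: 210 @ $21.70 + 107 @ $17.40 = $6,418.80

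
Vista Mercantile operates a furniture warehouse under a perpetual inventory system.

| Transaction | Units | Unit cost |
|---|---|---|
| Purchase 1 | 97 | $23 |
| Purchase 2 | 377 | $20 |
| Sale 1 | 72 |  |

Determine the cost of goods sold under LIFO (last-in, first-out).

COGS = $1,440

Sale 1 (72) [LIFO — newest first]: 72 @ $20 = $1,440
Ending inventory: 97 @ $23 + 305 @ $20 = $8,331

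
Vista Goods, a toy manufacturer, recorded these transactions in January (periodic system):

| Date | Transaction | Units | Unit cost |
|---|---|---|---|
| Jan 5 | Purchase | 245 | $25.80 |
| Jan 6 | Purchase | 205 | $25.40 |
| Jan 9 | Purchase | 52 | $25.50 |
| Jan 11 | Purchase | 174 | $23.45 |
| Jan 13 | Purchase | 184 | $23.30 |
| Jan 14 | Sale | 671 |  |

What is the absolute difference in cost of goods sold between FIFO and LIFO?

$471.75

FIFO COGS: 245 @ $25.80 + 205 @ $25.40 + 52 @ $25.50 + 169 @ $23.45 = $16,817.05
LIFO COGS: 184 @ $23.30 + 174 @ $23.45 + 52 @ $25.50 + 205 @ $25.40 + 56 @ $25.80 = $16,345.30
Difference = |$16,817.05 − $16,345.30| = $471.75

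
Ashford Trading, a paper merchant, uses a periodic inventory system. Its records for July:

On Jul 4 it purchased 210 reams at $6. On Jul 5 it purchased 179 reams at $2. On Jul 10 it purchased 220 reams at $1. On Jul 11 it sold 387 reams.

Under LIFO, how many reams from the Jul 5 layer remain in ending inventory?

12

Jul 11, 387 sold [LIFO — newest first]: 220 @ $1 + 167 @ $2 = $554
Ending inventory: 210 @ $6 + 12 @ $2 = $1,284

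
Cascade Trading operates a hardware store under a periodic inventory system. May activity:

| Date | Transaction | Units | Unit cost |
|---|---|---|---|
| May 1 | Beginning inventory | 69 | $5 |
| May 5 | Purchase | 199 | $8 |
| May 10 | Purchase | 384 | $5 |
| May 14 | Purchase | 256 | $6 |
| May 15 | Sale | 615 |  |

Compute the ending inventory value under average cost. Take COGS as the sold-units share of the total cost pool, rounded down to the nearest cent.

Ending inventory = $1,740.26

May 15, sell 615: 615/908 × $5,393.00 → $3,652.74
Ending inventory (cost pool remaining) = $1,740.26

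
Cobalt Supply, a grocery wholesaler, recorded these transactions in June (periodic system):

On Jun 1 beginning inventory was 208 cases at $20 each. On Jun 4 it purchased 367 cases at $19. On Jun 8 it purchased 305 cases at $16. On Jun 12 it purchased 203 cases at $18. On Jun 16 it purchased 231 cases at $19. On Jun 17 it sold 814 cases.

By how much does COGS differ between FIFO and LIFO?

$609

FIFO COGS: 208 @ $20 + 367 @ $19 + 239 @ $16 = $14,957
LIFO COGS: 231 @ $19 + 203 @ $18 + 305 @ $16 + 75 @ $19 = $14,348
Difference = |$14,957 − $14,348| = $609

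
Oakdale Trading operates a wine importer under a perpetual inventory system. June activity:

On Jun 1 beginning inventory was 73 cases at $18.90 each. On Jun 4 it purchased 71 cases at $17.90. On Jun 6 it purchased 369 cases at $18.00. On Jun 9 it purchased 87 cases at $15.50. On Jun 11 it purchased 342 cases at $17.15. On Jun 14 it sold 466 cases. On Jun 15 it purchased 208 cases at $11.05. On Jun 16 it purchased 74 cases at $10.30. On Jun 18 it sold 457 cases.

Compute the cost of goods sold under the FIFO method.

COGS = $16,180.55

Jun 14, 466 sold [FIFO — oldest first]: 73 @ $18.90 + 71 @ $17.90 + 322 @ $18.00 = $8,446.60
Jun 18, 457 sold [FIFO — oldest first]: 47 @ $18.00 + 87 @ $15.50 + 323 @ $17.15 = $7,733.95
Total COGS = $8,446.60 + $7,733.95 = $16,180.55
Ending inventory: 19 @ $17.15 + 208 @ $11.05 + 74 @ $10.30 = $3,386.45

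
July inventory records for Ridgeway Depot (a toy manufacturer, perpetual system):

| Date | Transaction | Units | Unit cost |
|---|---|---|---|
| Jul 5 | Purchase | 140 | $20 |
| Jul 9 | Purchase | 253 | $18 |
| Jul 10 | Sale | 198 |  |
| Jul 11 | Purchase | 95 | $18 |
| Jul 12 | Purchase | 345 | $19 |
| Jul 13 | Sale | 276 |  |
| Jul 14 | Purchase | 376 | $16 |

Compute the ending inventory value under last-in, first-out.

Ending inventory = $12,827

Jul 10, 198 sold [LIFO — newest first]: 198 @ $18 = $3,564
Jul 13, 276 sold [LIFO — newest first]: 276 @ $19 = $5,244
Total COGS = $3,564 + $5,244 = $8,808
Ending inventory: 140 @ $20 + 55 @ $18 + 95 @ $18 + 69 @ $19 + 376 @ $16 = $12,827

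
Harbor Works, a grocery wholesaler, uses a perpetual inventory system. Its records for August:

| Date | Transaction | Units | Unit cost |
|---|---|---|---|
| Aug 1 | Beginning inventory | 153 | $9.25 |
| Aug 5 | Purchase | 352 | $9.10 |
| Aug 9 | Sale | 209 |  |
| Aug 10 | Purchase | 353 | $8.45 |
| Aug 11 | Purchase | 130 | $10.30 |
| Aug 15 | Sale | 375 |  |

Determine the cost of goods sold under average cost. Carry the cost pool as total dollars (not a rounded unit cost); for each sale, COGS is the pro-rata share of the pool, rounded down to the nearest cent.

COGS = $5,295.01

After Aug 1: 153 on hand, pool $1,415.25 (≈ $9.2500 each)
After Aug 5: 505 on hand, pool $4,618.45 (≈ $9.1454 each)
Aug 9, sell 209: 209/505 × $4,618.45 → $1,911.39
After Aug 10: 649 on hand, pool $5,689.91 (≈ $8.7672 each)
After Aug 11: 779 on hand, pool $7,028.91 (≈ $9.0230 each)
Aug 15, sell 375: 375/779 × $7,028.91 → $3,383.62
Total COGS = $1,911.39 + $3,383.62 = $5,295.01
Ending inventory (cost pool remaining) = $3,645.29
Check: goods available $8,940.30 = COGS $5,295.01 + ending $3,645.29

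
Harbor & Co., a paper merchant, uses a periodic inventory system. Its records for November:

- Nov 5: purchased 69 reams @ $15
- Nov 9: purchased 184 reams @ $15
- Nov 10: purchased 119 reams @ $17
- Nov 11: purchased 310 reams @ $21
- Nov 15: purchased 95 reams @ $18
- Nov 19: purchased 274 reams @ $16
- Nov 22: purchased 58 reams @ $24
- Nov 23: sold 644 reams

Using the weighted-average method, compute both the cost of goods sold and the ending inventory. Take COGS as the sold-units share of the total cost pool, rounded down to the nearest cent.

Nov 23, sell 644: 644/1109 × $19,814.00 → $11,506.05
Ending inventory (cost pool remaining) = $8,307.95

COGS = $11,506.05; ending inventory = $8,307.95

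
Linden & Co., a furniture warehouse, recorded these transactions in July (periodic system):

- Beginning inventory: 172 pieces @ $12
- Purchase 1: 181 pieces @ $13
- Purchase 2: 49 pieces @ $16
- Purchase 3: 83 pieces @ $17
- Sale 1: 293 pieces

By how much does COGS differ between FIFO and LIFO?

FIFO COGS: 172 @ $12 + 121 @ $13 = $3,637
LIFO COGS: 83 @ $17 + 49 @ $16 + 161 @ $13 = $4,288
Difference = |$3,637 − $4,288| = $651

$651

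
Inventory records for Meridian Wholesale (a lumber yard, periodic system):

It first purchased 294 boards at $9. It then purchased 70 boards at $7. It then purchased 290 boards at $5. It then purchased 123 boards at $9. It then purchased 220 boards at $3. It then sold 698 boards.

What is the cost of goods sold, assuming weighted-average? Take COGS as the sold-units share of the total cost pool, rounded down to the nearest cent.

Sale 1, sell 698: 698/997 × $6,353.00 → $4,447.73
Ending inventory (cost pool remaining) = $1,905.27

COGS = $4,447.73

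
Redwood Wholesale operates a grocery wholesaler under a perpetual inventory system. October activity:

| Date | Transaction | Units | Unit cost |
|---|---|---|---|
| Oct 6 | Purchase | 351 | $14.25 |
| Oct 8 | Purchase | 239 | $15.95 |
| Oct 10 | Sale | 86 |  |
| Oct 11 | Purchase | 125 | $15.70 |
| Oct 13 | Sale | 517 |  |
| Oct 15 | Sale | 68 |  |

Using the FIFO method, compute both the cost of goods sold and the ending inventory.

COGS = $10,085.50; ending inventory = $690.80

Oct 10, 86 sold [FIFO — oldest first]: 86 @ $14.25 = $1,225.50
Oct 13, 517 sold [FIFO — oldest first]: 265 @ $14.25 + 239 @ $15.95 + 13 @ $15.70 = $7,792.40
Oct 15, 68 sold [FIFO — oldest first]: 68 @ $15.70 = $1,067.60
Total COGS = $1,225.50 + $7,792.40 + $1,067.60 = $10,085.50
Ending inventory: 44 @ $15.70 = $690.80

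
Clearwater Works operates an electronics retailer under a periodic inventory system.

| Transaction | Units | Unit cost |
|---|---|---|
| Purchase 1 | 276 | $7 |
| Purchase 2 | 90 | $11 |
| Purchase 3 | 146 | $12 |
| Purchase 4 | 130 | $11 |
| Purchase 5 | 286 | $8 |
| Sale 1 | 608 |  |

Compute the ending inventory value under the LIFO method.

Sale 1 (608) [LIFO — newest first]: 286 @ $8 + 130 @ $11 + 146 @ $12 + 46 @ $11 = $5,976
Ending inventory: 276 @ $7 + 44 @ $11 = $2,416
Check: goods available $8,392 = COGS $5,976 + ending $2,416

Ending inventory = $2,416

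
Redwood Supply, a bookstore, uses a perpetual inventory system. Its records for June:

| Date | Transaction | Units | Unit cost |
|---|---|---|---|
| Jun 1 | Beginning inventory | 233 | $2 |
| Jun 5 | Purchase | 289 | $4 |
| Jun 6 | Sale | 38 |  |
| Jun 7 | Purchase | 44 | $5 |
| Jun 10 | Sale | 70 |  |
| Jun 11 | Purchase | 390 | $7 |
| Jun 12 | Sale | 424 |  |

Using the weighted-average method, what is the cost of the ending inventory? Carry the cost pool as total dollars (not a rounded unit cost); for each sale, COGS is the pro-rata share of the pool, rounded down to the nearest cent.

After Jun 1: 233 on hand, pool $466.00 (≈ $2.0000 each)
After Jun 5: 522 on hand, pool $1,622.00 (≈ $3.1073 each)
Jun 6, sell 38: 38/522 × $1,622.00 → $118.07
After Jun 7: 528 on hand, pool $1,723.93 (≈ $3.2650 each)
Jun 10, sell 70: 70/528 × $1,723.93 → $228.55
After Jun 11: 848 on hand, pool $4,225.38 (≈ $4.9828 each)
Jun 12, sell 424: 424/848 × $4,225.38 → $2,112.69
Total COGS = $118.07 + $228.55 + $2,112.69 = $2,459.31
Ending inventory (cost pool remaining) = $2,112.69

Ending inventory = $2,112.69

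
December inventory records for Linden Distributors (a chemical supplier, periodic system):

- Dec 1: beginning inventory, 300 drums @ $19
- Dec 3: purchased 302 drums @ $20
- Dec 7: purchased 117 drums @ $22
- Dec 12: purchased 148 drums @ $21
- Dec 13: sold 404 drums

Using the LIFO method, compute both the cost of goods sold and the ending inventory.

Dec 13, 404 sold [LIFO — newest first]: 148 @ $21 + 117 @ $22 + 139 @ $20 = $8,462
Ending inventory: 300 @ $19 + 163 @ $20 = $8,960

COGS = $8,462; ending inventory = $8,960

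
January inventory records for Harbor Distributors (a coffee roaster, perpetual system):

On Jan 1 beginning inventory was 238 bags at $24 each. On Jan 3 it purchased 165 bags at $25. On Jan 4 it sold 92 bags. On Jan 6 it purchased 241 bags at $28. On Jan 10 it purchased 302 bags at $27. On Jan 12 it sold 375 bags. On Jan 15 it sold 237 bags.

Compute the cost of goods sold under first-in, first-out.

COGS = $18,205

Jan 4, 92 sold [FIFO — oldest first]: 92 @ $24 = $2,208
Jan 12, 375 sold [FIFO — oldest first]: 146 @ $24 + 165 @ $25 + 64 @ $28 = $9,421
Jan 15, 237 sold [FIFO — oldest first]: 177 @ $28 + 60 @ $27 = $6,576
Total COGS = $2,208 + $9,421 + $6,576 = $18,205
Ending inventory: 242 @ $27 = $6,534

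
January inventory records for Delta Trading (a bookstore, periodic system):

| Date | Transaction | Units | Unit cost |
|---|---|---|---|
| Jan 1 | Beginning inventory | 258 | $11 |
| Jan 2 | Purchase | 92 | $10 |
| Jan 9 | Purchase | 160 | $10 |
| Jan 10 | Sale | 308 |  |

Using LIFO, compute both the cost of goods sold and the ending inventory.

Jan 10, 308 sold [LIFO — newest first]: 160 @ $10 + 92 @ $10 + 56 @ $11 = $3,136
Ending inventory: 202 @ $11 = $2,222

COGS = $3,136; ending inventory = $2,222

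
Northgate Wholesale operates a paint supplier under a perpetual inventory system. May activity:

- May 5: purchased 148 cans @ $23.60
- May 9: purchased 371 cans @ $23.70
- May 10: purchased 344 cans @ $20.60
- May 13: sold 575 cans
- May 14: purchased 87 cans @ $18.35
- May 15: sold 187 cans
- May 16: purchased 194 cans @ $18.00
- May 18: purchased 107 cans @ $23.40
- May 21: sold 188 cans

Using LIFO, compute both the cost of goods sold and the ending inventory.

May 13, 575 sold [LIFO — newest first]: 344 @ $20.60 + 231 @ $23.70 = $12,561.10
May 15, 187 sold [LIFO — newest first]: 87 @ $18.35 + 100 @ $23.70 = $3,966.45
May 21, 188 sold [LIFO — newest first]: 107 @ $23.40 + 81 @ $18.00 = $3,961.80
Total COGS = $12,561.10 + $3,966.45 + $3,961.80 = $20,489.35
Ending inventory: 148 @ $23.60 + 40 @ $23.70 + 113 @ $18.00 = $6,474.80
Check: goods available $26,964.15 = COGS $20,489.35 + ending $6,474.80

COGS = $20,489.35; ending inventory = $6,474.80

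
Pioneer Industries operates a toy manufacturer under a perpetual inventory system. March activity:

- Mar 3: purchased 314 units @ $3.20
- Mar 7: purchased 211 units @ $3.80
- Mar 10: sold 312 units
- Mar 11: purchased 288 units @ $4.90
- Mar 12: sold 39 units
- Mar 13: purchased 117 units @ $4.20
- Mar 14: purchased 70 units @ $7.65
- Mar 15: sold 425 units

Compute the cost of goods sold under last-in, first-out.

Mar 10, 312 sold [LIFO — newest first]: 211 @ $3.80 + 101 @ $3.20 = $1,125.00
Mar 12, 39 sold [LIFO — newest first]: 39 @ $4.90 = $191.10
Mar 15, 425 sold [LIFO — newest first]: 70 @ $7.65 + 117 @ $4.20 + 238 @ $4.90 = $2,193.10
Total COGS = $1,125.00 + $191.10 + $2,193.10 = $3,509.20
Ending inventory: 213 @ $3.20 + 11 @ $4.90 = $735.50

COGS = $3,509.20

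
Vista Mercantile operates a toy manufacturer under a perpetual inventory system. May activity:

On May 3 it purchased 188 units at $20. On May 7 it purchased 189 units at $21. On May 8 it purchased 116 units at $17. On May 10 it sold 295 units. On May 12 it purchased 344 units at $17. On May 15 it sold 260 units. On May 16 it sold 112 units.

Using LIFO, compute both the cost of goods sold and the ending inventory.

COGS = $12,149; ending inventory = $3,400

May 10, 295 sold [LIFO — newest first]: 116 @ $17 + 179 @ $21 = $5,731
May 15, 260 sold [LIFO — newest first]: 260 @ $17 = $4,420
May 16, 112 sold [LIFO — newest first]: 84 @ $17 + 10 @ $21 + 18 @ $20 = $1,998
Total COGS = $5,731 + $4,420 + $1,998 = $12,149
Ending inventory: 170 @ $20 = $3,400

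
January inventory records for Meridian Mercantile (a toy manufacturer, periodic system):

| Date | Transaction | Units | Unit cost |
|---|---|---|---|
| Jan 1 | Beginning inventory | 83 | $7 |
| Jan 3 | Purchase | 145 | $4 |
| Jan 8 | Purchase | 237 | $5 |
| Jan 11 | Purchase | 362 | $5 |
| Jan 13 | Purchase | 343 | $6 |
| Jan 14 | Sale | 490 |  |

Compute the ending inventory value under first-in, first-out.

Ending inventory = $3,743

Jan 14, 490 sold [FIFO — oldest first]: 83 @ $7 + 145 @ $4 + 237 @ $5 + 25 @ $5 = $2,471
Ending inventory: 337 @ $5 + 343 @ $6 = $3,743
Check: goods available $6,214 = COGS $2,471 + ending $3,743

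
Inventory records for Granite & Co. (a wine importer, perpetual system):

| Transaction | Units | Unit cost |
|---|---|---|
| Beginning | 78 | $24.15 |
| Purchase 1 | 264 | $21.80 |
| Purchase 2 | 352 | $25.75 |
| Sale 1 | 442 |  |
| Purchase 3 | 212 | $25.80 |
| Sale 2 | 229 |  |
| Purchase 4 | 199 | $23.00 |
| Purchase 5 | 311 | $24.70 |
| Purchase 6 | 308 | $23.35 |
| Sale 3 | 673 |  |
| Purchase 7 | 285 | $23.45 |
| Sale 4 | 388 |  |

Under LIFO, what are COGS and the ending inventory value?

COGS = $42,033.95; ending inventory = $6,272.30

Sale 1 (442) [LIFO — newest first]: 352 @ $25.75 + 90 @ $21.80 = $11,026.00
Sale 2 (229) [LIFO — newest first]: 212 @ $25.80 + 17 @ $21.80 = $5,840.20
Sale 3 (673) [LIFO — newest first]: 308 @ $23.35 + 311 @ $24.70 + 54 @ $23.00 = $16,115.50
Sale 4 (388) [LIFO — newest first]: 285 @ $23.45 + 103 @ $23.00 = $9,052.25
Total COGS = $11,026.00 + $5,840.20 + $16,115.50 + $9,052.25 = $42,033.95
Ending inventory: 78 @ $24.15 + 157 @ $21.80 + 42 @ $23.00 = $6,272.30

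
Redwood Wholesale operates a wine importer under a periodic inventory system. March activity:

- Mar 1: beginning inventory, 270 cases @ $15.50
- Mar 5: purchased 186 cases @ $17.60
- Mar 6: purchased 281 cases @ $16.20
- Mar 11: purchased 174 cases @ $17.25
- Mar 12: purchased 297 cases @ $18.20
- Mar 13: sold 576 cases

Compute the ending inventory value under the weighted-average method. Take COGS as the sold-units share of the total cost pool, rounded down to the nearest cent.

Ending inventory = $10,682.11

Mar 13, sell 576: 576/1208 × $20,417.70 → $9,735.59
Ending inventory (cost pool remaining) = $10,682.11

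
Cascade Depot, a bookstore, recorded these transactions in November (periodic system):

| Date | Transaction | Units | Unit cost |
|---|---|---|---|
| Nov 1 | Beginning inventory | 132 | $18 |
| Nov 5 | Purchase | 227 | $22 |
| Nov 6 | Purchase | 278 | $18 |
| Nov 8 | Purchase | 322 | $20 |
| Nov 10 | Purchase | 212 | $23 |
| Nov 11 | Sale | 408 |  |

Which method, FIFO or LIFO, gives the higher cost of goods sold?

FIFO COGS: 132 @ $18 + 227 @ $22 + 49 @ $18 = $8,252
LIFO COGS: 212 @ $23 + 196 @ $20 = $8,796

LIFO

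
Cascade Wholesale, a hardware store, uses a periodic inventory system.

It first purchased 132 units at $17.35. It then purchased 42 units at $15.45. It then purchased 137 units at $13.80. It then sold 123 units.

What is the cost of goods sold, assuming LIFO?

Sale 1 (123) [LIFO — newest first]: 123 @ $13.80 = $1,697.40
Ending inventory: 132 @ $17.35 + 42 @ $15.45 + 14 @ $13.80 = $3,132.30

COGS = $1,697.40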